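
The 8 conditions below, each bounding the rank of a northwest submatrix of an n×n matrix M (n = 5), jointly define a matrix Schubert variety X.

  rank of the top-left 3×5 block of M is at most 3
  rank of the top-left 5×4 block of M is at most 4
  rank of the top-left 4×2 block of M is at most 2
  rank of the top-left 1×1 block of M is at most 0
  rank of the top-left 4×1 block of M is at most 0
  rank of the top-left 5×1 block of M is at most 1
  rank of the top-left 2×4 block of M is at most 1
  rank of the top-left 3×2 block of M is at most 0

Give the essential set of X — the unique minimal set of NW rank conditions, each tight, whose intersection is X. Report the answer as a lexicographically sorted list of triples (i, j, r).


Propagating the 8 rank bounds to every northwest block:

  i=1: 0 0 1 1 1
  i=2: 0 0 1 1 2
  i=3: 0 0 1 2 3
  i=4: 0 1 2 3 4
  i=5: 1 2 3 4 5

second differences of R give the permutation w = (3, 5, 4, 2, 1).

ℓ(w)=8; the 3 essential cells (i,j,r):

[(2, 4, 1), (3, 2, 0), (4, 1, 0)]


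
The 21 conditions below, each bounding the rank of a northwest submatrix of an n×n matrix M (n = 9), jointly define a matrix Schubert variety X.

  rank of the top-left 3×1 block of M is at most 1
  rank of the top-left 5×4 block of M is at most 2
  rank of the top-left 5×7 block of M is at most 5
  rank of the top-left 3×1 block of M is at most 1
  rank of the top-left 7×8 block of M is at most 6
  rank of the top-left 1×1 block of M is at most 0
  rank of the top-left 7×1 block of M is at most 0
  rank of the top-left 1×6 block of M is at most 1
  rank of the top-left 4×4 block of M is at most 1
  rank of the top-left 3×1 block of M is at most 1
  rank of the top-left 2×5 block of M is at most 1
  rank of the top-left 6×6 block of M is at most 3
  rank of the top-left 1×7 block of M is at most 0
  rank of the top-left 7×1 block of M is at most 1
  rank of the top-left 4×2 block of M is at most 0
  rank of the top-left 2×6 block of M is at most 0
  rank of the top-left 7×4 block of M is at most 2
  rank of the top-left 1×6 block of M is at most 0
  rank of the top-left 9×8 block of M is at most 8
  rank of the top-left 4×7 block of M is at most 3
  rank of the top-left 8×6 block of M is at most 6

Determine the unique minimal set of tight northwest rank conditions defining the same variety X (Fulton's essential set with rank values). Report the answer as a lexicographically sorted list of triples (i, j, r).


The tightest implied rank at each (i,j), from the 21 conditions:

  0 | 0 | 0 | 0 | 0 | 0 | 0 | 1 | 1
  0 | 0 | 0 | 0 | 0 | 0 | 1 | 2 | 2
  0 | 0 | 1 | 1 | 1 | 1 | 2 | 3 | 3
  0 | 0 | 1 | 1 | 2 | 2 | 3 | 4 | 4
  0 | 1 | 2 | 2 | 3 | 3 | 4 | 5 | 5
  0 | 1 | 2 | 2 | 3 | 3 | 4 | 5 | 6
  0 | 1 | 2 | 2 | 3 | 4 | 5 | 6 | 7
  1 | 2 | 3 | 3 | 4 | 5 | 6 | 7 | 8
  1 | 2 | 3 | 4 | 5 | 6 | 7 | 8 | 9

so w = (8, 7, 3, 5, 2, 9, 6, 1, 4).

D(w) has 24 cells with 7 SE-corners; essential set:

[(1, 7, 0), (2, 6, 0), (4, 2, 0), (4, 4, 1), (6, 6, 3), (7, 1, 0), (7, 4, 2)]


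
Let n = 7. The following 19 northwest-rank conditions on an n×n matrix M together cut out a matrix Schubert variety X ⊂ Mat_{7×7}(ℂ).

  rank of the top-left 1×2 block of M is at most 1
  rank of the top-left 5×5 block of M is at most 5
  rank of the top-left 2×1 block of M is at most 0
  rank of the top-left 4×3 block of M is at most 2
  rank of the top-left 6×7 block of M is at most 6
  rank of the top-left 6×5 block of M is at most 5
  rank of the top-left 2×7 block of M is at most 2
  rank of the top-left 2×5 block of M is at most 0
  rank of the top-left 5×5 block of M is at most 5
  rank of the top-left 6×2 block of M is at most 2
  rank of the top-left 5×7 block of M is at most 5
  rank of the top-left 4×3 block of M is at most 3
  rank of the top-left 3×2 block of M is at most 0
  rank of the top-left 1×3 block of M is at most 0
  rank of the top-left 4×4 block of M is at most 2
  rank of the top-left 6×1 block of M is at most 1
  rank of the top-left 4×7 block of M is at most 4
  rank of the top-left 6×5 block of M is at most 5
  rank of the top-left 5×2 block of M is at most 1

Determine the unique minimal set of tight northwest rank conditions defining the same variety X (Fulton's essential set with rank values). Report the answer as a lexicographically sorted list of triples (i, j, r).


Computing R[i][j] = min implied NW-rank bound (n=7, 19 conditions):

  row 1: 0 0 0 0 0 1 1
  row 2: 0 0 0 0 0 1 2
  row 3: 0 0 1 1 1 2 3
  row 4: 1 1 2 2 2 3 4
  row 5: 1 1 2 3 3 4 5
  row 6: 1 2 3 4 4 5 6
  row 7: 1 2 3 4 5 6 7

giving w = (6, 7, 3, 1, 4, 2, 5) via Δ²R.

Fulton essential set (3 of the 13 Rothe cells):

[(2, 5, 0), (3, 2, 0), (5, 2, 1)]


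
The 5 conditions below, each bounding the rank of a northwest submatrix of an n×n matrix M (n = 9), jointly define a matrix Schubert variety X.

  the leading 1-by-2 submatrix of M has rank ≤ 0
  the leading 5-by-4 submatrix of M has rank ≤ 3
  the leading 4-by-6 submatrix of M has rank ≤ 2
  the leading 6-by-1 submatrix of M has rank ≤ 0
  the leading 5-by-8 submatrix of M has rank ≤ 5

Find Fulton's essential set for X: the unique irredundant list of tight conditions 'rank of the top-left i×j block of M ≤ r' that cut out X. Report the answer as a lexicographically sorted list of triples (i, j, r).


Propagating the 5 rank bounds to every northwest block:

  i=1: 0 | 0 | 1 | 1 | 1 | 1 | 1 | 1 | 1
  i=2: 0 | 1 | 2 | 2 | 2 | 2 | 2 | 2 | 2
  i=3: 0 | 1 | 2 | 2 | 2 | 2 | 3 | 3 | 3
  i=4: 0 | 1 | 2 | 2 | 2 | 2 | 3 | 4 | 4
  i=5: 0 | 1 | 2 | 3 | 3 | 3 | 4 | 5 | 5
  i=6: 0 | 1 | 2 | 3 | 4 | 4 | 5 | 6 | 6
  i=7: 1 | 2 | 3 | 4 | 5 | 5 | 6 | 7 | 7
  i=8: 1 | 2 | 3 | 4 | 5 | 6 | 7 | 8 | 8
  i=9: 1 | 2 | 3 | 4 | 5 | 6 | 7 | 8 | 9

so w = (3, 2, 7, 8, 4, 5, 1, 6, 9).

ℓ(w)=13; the 3 essential cells (i,j,r):

[(1, 2, 0), (4, 6, 2), (6, 1, 0)]


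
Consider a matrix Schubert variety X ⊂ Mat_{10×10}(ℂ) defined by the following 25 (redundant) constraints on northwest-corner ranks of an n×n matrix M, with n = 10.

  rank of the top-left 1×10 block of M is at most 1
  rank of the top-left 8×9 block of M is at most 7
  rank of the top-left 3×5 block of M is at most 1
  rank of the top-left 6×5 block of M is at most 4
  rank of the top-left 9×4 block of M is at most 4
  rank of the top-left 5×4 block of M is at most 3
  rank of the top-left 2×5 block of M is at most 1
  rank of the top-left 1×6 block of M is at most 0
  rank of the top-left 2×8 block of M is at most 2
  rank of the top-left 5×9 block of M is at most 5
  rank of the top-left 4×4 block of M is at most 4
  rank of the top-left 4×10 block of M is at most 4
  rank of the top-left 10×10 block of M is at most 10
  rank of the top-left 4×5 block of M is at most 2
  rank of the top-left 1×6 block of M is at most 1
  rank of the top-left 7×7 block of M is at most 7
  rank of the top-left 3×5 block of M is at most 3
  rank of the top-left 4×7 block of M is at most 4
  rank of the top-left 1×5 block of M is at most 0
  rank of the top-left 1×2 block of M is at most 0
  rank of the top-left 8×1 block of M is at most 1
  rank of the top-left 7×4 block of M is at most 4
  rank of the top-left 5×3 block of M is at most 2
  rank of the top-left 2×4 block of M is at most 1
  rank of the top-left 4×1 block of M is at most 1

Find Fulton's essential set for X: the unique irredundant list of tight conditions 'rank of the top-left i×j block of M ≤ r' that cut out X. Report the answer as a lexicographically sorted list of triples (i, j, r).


Computing R[i][j] = min implied NW-rank bound (n=10, 25 conditions):

  0, 0, 0, 0, 0, 0, 1, 1, 1, 1
  1, 1, 1, 1, 1, 1, 2, 2, 2, 2
  1, 1, 1, 1, 1, 2, 3, 3, 3, 3
  1, 2, 2, 2, 2, 3, 4, 4, 4, 4
  1, 2, 2, 3, 3, 4, 5, 5, 5, 5
  1, 2, 3, 4, 4, 5, 6, 6, 6, 6
  1, 2, 3, 4, 5, 6, 7, 7, 7, 7
  1, 2, 3, 4, 5, 6, 7, 7, 7, 8
  1, 2, 3, 4, 5, 6, 7, 8, 8, 9
  1, 2, 3, 4, 5, 6, 7, 8, 9, 10

giving w = (7, 1, 6, 2, 4, 3, 5, 10, 8, 9) via Δ²R.

Rothe diagram D(w) (13 cells), 4 SE-corners (essential conditions):

[(1, 6, 0), (3, 5, 1), (5, 3, 2), (8, 9, 7)]


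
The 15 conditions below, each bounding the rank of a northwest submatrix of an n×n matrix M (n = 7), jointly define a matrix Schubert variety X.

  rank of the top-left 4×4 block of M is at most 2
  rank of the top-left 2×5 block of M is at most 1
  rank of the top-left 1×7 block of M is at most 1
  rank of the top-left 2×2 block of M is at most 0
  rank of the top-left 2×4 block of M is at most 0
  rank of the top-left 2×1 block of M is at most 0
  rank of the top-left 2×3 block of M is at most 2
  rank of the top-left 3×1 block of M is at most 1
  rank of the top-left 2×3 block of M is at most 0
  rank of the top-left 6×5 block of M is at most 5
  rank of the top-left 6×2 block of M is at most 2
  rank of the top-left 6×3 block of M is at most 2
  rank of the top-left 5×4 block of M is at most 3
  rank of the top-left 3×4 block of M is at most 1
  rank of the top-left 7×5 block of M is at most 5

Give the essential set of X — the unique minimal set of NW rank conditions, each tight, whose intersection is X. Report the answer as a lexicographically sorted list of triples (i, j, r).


Computing R[i][j] = min implied NW-rank bound (n=7, 15 conditions):

  row 1: 0, 0, 0, 0, 1, 1, 1
  row 2: 0, 0, 0, 0, 1, 2, 2
  row 3: 1, 1, 1, 1, 2, 3, 3
  row 4: 1, 2, 2, 2, 3, 4, 4
  row 5: 1, 2, 2, 3, 4, 5, 5
  row 6: 1, 2, 2, 3, 4, 5, 6
  row 7: 1, 2, 3, 4, 5, 6, 7

giving w = (5, 6, 1, 2, 4, 7, 3) via Δ²R.

|D(w)|=10, |Ess(w)|=2:

[(2, 4, 0), (6, 3, 2)]


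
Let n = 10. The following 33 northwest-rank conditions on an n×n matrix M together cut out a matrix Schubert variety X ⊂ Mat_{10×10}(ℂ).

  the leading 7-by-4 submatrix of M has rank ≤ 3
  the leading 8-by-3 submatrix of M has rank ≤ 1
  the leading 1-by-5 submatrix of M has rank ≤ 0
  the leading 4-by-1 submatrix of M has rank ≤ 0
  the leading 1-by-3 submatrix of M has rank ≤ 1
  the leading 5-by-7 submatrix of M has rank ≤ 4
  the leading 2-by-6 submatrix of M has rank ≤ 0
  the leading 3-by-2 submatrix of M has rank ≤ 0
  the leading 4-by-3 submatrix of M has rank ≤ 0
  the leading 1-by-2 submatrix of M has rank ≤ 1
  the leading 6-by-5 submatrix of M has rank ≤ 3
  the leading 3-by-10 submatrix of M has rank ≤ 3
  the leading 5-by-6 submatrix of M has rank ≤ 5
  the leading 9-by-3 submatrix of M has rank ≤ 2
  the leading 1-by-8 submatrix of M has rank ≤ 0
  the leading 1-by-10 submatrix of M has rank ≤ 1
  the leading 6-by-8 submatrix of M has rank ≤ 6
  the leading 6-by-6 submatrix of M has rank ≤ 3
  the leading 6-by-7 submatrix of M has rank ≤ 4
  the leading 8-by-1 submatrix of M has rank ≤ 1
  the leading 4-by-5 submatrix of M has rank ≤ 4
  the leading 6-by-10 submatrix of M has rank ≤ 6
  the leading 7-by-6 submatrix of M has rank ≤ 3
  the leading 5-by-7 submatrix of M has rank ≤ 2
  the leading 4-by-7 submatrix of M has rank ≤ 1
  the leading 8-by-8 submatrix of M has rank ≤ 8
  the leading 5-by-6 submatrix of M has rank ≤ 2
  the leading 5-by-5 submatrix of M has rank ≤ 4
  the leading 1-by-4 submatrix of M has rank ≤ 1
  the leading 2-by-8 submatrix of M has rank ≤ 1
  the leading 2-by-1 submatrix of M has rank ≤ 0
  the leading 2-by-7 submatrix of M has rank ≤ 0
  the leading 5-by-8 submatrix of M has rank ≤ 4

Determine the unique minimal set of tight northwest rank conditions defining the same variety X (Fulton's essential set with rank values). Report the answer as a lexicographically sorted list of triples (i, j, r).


The tightest implied rank at each (i,j), from the 33 conditions:

  row 1: 0  0  0  0  0  0  0  0  1  1
  row 2: 0  0  0  0  0  0  0  1  2  2
  row 3: 0  0  0  1  1  1  1  2  3  3
  row 4: 0  0  0  1  1  1  1  2  3  4
  row 5: 1  1  1  2  2  2  2  3  4  5
  row 6: 1  1  1  2  3  3  3  4  5  6
  row 7: 1  1  1  2  3  3  4  5  6  7
  row 8: 1  1  1  2  3  4  5  6  7  8
  row 9: 1  2  2  3  4  5  6  7  8  9
  row 10: 1  2  3  4  5  6  7  8  9  10

reading off 1-entries of Δ²R: w = (9, 8, 4, 10, 1, 5, 7, 6, 2, 3).

ℓ(w)=31; the 6 essential cells (i,j,r):

[(1, 8, 0), (2, 7, 0), (4, 3, 0), (4, 7, 1), (7, 6, 3), (8, 3, 1)]


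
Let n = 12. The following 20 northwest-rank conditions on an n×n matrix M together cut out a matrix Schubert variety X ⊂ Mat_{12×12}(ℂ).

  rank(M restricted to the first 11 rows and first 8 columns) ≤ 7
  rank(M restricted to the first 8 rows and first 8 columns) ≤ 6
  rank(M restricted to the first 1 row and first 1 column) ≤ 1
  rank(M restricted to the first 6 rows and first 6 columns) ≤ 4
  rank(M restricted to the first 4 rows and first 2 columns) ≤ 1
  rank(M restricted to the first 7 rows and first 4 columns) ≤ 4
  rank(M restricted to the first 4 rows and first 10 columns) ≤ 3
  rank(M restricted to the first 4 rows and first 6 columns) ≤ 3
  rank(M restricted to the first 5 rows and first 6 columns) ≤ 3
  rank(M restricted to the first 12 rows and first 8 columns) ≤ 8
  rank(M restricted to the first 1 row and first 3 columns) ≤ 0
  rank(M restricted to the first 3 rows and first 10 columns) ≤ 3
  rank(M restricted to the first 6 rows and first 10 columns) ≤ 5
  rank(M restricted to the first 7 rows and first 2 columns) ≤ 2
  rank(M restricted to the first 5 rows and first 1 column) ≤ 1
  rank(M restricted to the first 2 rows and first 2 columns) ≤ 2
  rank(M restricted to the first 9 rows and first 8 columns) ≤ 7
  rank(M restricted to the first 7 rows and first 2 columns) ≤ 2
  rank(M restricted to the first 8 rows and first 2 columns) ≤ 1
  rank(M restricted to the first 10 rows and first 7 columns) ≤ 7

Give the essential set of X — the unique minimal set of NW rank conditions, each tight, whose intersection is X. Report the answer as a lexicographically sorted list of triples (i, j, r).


Reconstructing r_w from the 20 given conditions:

  0 0 0 1 1 1 1 1 1 1 1 1
  1 1 1 2 2 2 2 2 2 2 2 2
  1 1 2 3 3 3 3 3 3 3 3 3
  1 1 2 3 3 3 3 3 3 3 4 4
  1 1 2 3 3 3 4 4 4 4 5 5
  1 1 2 3 4 4 5 5 5 5 6 6
  1 1 2 3 4 5 6 6 6 6 7 7
  1 1 2 3 4 5 6 6 7 7 8 8
  1 2 3 4 5 6 7 7 8 8 9 9
  1 2 3 4 5 6 7 7 8 9 10 10
  1 2 3 4 5 6 7 7 8 9 10 11
  1 2 3 4 5 6 7 8 9 10 11 12

the unique w with this rank table is (4, 1, 3, 11, 7, 5, 6, 9, 2, 10, 12, 8).

D(w) has 20 cells with 6 SE-corners; essential set:

[(1, 3, 0), (4, 10, 3), (5, 6, 3), (8, 2, 1), (8, 8, 6), (11, 8, 7)]


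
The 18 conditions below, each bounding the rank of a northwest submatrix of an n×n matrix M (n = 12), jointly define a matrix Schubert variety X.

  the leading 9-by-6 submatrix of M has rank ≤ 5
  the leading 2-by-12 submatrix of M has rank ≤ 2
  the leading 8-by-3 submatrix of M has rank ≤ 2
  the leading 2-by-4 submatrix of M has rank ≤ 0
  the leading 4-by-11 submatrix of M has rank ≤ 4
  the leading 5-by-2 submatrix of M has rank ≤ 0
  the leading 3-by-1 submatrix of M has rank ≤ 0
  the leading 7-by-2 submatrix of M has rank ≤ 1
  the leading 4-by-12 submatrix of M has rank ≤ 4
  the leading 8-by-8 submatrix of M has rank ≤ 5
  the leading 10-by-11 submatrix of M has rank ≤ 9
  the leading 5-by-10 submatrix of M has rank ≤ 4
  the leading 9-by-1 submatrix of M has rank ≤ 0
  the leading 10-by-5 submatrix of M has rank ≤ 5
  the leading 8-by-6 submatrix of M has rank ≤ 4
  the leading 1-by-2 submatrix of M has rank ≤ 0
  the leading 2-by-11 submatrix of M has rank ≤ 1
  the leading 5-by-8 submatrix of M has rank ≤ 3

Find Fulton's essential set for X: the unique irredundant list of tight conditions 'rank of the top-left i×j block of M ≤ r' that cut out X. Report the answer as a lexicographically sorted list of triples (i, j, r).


The tightest implied rank at each (i,j), from the 18 conditions:

  R[1]: 0 | 0 | 0 | 0 | 1 | 1 | 1 | 1 | 1 | 1 | 1 | 1
  R[2]: 0 | 0 | 0 | 0 | 1 | 1 | 1 | 1 | 1 | 1 | 1 | 2
  R[3]: 0 | 0 | 1 | 1 | 2 | 2 | 2 | 2 | 2 | 2 | 2 | 3
  R[4]: 0 | 0 | 1 | 2 | 3 | 3 | 3 | 3 | 3 | 3 | 3 | 4
  R[5]: 0 | 0 | 1 | 2 | 3 | 3 | 3 | 3 | 4 | 4 | 4 | 5
  R[6]: 0 | 1 | 2 | 3 | 4 | 4 | 4 | 4 | 5 | 5 | 5 | 6
  R[7]: 0 | 1 | 2 | 3 | 4 | 4 | 5 | 5 | 6 | 6 | 6 | 7
  R[8]: 0 | 1 | 2 | 3 | 4 | 4 | 5 | 5 | 6 | 7 | 7 | 8
  R[9]: 0 | 1 | 2 | 3 | 4 | 5 | 6 | 6 | 7 | 8 | 8 | 9
  R[10]: 1 | 2 | 3 | 4 | 5 | 6 | 7 | 7 | 8 | 9 | 9 | 10
  R[11]: 1 | 2 | 3 | 4 | 5 | 6 | 7 | 8 | 9 | 10 | 10 | 11
  R[12]: 1 | 2 | 3 | 4 | 5 | 6 | 7 | 8 | 9 | 10 | 11 | 12

second differences of R give the permutation w = (5, 12, 3, 4, 9, 2, 7, 10, 6, 1, 8, 11).

7 SE-corners of the 30-cell Rothe diagram give Ess(w):

[(2, 4, 0), (2, 11, 1), (5, 2, 0), (5, 8, 3), (8, 6, 4), (8, 8, 5), (9, 1, 0)]


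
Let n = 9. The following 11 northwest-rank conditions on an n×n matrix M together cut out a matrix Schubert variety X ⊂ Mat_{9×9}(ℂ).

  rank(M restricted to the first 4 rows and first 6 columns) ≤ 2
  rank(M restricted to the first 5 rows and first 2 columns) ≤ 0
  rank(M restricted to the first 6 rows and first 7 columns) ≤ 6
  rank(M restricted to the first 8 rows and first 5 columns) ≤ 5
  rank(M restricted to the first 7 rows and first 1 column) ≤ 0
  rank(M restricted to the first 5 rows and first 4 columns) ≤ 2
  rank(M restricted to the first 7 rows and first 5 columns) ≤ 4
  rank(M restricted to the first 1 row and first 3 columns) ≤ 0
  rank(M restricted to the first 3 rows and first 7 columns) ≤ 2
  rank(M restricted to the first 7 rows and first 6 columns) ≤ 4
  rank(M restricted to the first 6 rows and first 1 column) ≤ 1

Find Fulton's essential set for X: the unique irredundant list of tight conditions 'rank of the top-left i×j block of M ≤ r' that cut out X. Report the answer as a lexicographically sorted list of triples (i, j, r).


Propagating the 11 rank bounds to every northwest block:

  0  0  0  1  1  1  1  1  1
  0  0  1  2  2  2  2  2  2
  0  0  1  2  2  2  2  3  3
  0  0  1  2  2  2  3  4  4
  0  0  1  2  3  3  4  5  5
  0  1  2  3  4  4  5  6  6
  0  1  2  3  4  4  5  6  7
  1  2  3  4  5  5  6  7  8
  1  2  3  4  5  6  7  8  9

giving w = (4, 3, 8, 7, 5, 2, 9, 1, 6) via Δ²R.

D(w) has 19 cells with 6 SE-corners; essential set:

[(1, 3, 0), (3, 7, 2), (4, 6, 2), (5, 2, 0), (7, 1, 0), (7, 6, 4)]


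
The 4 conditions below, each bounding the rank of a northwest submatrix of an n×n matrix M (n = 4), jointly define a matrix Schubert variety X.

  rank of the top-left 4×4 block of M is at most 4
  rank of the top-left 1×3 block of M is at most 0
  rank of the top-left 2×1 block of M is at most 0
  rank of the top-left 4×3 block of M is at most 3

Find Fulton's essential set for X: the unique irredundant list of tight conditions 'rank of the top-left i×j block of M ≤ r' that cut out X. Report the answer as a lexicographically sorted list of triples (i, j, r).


Computing R[i][j] = min implied NW-rank bound (n=4, 4 conditions):

  i=1: 0 | 0 | 0 | 1
  i=2: 0 | 1 | 1 | 2
  i=3: 1 | 2 | 2 | 3
  i=4: 1 | 2 | 3 | 4

the unique w with this rank table is (4, 2, 1, 3).

D(w) has 4 cells with 2 SE-corners; essential set:

[(1, 3, 0), (2, 1, 0)]


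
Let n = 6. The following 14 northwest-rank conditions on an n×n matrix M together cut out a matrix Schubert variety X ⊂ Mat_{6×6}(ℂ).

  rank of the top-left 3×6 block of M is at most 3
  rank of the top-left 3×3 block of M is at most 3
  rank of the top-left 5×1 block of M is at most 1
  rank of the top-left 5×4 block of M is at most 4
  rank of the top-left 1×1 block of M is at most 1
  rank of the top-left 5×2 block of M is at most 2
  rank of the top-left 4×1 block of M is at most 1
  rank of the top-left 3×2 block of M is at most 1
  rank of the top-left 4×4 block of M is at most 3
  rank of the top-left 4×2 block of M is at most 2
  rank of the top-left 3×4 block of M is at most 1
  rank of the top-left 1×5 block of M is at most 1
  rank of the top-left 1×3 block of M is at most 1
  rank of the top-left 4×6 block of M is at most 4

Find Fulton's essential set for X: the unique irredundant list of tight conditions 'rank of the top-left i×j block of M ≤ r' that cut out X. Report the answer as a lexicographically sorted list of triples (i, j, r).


Propagating the 14 rank bounds to every northwest block:

  row 1: 1 1 1 1 1 1
  row 2: 1 1 1 1 2 2
  row 3: 1 1 1 1 2 3
  row 4: 1 2 2 2 3 4
  row 5: 1 2 3 3 4 5
  row 6: 1 2 3 4 5 6

reading off 1-entries of Δ²R: w = (1, 5, 6, 2, 3, 4).

ℓ(w)=6; the 1 essential cell (i,j,r):

[(3, 4, 1)]


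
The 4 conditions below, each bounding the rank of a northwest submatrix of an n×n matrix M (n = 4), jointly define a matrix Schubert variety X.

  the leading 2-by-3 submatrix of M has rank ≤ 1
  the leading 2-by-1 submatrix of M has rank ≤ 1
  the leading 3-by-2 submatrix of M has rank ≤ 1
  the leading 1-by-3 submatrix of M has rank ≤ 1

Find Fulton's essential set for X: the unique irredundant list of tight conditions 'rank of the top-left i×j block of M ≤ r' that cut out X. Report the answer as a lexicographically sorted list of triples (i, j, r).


Computing R[i][j] = min implied NW-rank bound (n=4, 4 conditions):

  1 | 1 | 1 | 1
  1 | 1 | 1 | 2
  1 | 1 | 2 | 3
  1 | 2 | 3 | 4

reading off 1-entries of Δ²R: w = (1, 4, 3, 2).

2 SE-corners of the 3-cell Rothe diagram give Ess(w):

[(2, 3, 1), (3, 2, 1)]


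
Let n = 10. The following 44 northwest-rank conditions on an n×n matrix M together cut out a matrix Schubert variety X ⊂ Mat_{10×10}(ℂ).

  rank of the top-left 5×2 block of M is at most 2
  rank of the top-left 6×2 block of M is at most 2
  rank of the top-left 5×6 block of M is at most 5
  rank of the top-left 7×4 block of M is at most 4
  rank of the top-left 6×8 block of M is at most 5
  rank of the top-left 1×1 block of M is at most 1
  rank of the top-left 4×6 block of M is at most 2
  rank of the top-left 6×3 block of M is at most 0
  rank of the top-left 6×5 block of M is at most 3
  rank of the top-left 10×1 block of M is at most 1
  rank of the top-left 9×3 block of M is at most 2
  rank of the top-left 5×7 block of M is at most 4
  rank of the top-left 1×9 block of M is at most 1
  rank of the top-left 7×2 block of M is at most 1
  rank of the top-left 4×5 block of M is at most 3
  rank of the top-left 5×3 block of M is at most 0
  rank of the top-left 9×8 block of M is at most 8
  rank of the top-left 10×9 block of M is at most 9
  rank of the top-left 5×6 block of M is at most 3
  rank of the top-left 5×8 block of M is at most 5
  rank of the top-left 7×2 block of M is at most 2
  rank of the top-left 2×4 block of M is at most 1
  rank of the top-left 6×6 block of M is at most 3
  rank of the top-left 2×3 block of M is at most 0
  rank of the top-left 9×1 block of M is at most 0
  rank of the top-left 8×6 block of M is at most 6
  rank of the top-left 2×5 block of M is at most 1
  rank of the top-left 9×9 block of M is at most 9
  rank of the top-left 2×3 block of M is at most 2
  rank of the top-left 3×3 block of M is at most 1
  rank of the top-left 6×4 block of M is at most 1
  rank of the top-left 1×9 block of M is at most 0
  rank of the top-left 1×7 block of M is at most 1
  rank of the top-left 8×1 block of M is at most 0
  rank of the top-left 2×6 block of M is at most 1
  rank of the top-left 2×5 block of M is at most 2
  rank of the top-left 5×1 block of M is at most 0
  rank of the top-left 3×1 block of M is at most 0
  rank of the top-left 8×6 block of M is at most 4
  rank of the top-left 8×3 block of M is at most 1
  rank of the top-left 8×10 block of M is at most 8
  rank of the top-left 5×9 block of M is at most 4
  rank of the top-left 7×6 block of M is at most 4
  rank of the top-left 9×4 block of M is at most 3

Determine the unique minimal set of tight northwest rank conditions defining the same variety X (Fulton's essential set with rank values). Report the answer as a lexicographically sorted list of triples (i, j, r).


The tightest implied rank at each (i,j), from the 44 conditions:

  0  0  0  0  0  0  0  0  0  1
  0  0  0  1  1  1  1  1  1  2
  0  0  0  1  2  2  2  2  2  3
  0  0  0  1  2  2  3  3  3  4
  0  0  0  1  2  3  4  4  4  5
  0  0  0  1  2  3  4  5  5  6
  0  1  1  2  3  4  5  6  6  7
  0  1  1  2  3  4  5  6  7  8
  0  1  2  3  4  5  6  7  8  9
  1  2  3  4  5  6  7  8  9  10

giving w = (10, 4, 5, 7, 6, 8, 2, 9, 3, 1) via Δ²R.

Rothe diagram D(w) (29 cells), 5 SE-corners (essential conditions):

[(1, 9, 0), (4, 6, 2), (6, 3, 0), (8, 3, 1), (9, 1, 0)]


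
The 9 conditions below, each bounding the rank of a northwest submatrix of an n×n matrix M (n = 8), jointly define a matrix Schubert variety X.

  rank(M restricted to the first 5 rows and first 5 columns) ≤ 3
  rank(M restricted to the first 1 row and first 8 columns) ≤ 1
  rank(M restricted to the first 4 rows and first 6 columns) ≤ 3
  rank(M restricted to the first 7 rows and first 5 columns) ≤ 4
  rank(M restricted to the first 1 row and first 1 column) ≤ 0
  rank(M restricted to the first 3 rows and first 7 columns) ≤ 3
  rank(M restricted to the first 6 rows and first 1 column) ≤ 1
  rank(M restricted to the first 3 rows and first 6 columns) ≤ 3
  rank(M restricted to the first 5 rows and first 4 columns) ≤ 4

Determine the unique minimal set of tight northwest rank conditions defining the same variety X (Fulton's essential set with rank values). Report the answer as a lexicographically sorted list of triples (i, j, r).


Recovering R(i,j) via the rank-extension bound from the 9 conditions:

  i=1: 0, 1, 1, 1, 1, 1, 1, 1
  i=2: 1, 2, 2, 2, 2, 2, 2, 2
  i=3: 1, 2, 3, 3, 3, 3, 3, 3
  i=4: 1, 2, 3, 3, 3, 3, 4, 4
  i=5: 1, 2, 3, 3, 3, 4, 5, 5
  i=6: 1, 2, 3, 4, 4, 5, 6, 6
  i=7: 1, 2, 3, 4, 4, 5, 6, 7
  i=8: 1, 2, 3, 4, 5, 6, 7, 8

giving w = (2, 1, 3, 7, 6, 4, 8, 5) via Δ²R.

|D(w)|=7, |Ess(w)|=4:

[(1, 1, 0), (4, 6, 3), (5, 5, 3), (7, 5, 4)]


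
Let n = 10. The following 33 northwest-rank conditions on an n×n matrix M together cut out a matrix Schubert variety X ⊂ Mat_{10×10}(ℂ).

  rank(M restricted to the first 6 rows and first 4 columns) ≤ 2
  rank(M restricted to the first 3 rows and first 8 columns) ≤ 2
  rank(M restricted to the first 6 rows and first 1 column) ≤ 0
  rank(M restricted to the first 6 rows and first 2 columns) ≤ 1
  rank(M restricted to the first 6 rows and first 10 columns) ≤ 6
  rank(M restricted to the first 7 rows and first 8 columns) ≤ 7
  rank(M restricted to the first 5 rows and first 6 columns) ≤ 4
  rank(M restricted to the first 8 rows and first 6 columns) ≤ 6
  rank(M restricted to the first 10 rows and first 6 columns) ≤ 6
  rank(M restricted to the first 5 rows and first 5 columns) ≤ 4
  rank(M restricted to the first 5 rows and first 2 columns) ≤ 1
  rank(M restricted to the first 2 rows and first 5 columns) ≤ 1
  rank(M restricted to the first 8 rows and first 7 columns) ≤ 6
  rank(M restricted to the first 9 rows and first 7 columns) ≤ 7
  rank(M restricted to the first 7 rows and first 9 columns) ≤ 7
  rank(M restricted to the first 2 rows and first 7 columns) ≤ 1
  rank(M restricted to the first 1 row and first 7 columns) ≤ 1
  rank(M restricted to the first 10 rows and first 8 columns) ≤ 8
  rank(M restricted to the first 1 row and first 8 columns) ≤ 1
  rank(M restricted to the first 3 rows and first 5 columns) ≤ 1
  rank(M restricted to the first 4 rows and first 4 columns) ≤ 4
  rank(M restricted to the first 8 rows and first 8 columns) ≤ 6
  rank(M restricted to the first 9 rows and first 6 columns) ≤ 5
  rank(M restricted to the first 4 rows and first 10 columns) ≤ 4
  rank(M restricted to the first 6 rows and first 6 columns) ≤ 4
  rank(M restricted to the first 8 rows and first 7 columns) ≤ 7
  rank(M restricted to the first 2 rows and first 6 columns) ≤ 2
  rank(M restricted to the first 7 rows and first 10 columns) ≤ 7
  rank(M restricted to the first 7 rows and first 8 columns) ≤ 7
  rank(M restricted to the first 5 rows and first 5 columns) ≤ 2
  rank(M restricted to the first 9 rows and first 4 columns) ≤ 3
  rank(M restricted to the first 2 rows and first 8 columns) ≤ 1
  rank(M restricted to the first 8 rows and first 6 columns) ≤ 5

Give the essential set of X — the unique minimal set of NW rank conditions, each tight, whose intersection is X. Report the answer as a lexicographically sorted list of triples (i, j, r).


The tightest implied rank at each (i,j), from the 33 conditions:

  i=1: 0, 1, 1, 1, 1, 1, 1, 1, 1, 1
  i=2: 0, 1, 1, 1, 1, 1, 1, 1, 2, 2
  i=3: 0, 1, 1, 1, 1, 2, 2, 2, 3, 3
  i=4: 0, 1, 2, 2, 2, 3, 3, 3, 4, 4
  i=5: 0, 1, 2, 2, 2, 3, 4, 4, 5, 5
  i=6: 0, 1, 2, 2, 3, 4, 5, 5, 6, 6
  i=7: 1, 2, 3, 3, 4, 5, 6, 6, 7, 7
  i=8: 1, 2, 3, 3, 4, 5, 6, 6, 7, 8
  i=9: 1, 2, 3, 3, 4, 5, 6, 7, 8, 9
  i=10: 1, 2, 3, 4, 5, 6, 7, 8, 9, 10

the unique w with this rank table is (2, 9, 6, 3, 7, 5, 1, 10, 8, 4).

|D(w)|=21, |Ess(w)|=7:

[(2, 8, 1), (3, 5, 1), (5, 5, 2), (6, 1, 0), (6, 4, 2), (8, 8, 6), (9, 4, 3)]


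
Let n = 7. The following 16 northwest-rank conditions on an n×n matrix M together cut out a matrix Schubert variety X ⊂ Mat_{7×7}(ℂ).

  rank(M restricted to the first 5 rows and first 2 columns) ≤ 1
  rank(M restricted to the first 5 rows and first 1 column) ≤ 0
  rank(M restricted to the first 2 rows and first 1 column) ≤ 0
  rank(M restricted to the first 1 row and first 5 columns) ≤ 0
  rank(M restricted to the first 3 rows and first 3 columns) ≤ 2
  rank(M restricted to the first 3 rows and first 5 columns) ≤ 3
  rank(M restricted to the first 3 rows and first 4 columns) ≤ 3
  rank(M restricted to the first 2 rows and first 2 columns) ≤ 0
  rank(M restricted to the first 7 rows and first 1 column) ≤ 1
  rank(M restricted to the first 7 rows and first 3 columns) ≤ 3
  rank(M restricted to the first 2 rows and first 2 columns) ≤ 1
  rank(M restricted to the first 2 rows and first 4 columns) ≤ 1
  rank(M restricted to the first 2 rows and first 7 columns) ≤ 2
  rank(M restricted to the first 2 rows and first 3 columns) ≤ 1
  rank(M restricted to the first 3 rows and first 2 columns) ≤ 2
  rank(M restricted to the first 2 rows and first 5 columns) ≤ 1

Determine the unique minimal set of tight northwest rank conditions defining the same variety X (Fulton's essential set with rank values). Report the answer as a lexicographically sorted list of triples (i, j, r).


Propagating the 16 rank bounds to every northwest block:

  i=1: 0, 0, 0, 0, 0, 1, 1
  i=2: 0, 0, 1, 1, 1, 2, 2
  i=3: 0, 1, 2, 2, 2, 3, 3
  i=4: 0, 1, 2, 3, 3, 4, 4
  i=5: 0, 1, 2, 3, 4, 5, 5
  i=6: 1, 2, 3, 4, 5, 6, 6
  i=7: 1, 2, 3, 4, 5, 6, 7

so w = (6, 3, 2, 4, 5, 1, 7).

D(w) has 10 cells with 3 SE-corners; essential set:

[(1, 5, 0), (2, 2, 0), (5, 1, 0)]


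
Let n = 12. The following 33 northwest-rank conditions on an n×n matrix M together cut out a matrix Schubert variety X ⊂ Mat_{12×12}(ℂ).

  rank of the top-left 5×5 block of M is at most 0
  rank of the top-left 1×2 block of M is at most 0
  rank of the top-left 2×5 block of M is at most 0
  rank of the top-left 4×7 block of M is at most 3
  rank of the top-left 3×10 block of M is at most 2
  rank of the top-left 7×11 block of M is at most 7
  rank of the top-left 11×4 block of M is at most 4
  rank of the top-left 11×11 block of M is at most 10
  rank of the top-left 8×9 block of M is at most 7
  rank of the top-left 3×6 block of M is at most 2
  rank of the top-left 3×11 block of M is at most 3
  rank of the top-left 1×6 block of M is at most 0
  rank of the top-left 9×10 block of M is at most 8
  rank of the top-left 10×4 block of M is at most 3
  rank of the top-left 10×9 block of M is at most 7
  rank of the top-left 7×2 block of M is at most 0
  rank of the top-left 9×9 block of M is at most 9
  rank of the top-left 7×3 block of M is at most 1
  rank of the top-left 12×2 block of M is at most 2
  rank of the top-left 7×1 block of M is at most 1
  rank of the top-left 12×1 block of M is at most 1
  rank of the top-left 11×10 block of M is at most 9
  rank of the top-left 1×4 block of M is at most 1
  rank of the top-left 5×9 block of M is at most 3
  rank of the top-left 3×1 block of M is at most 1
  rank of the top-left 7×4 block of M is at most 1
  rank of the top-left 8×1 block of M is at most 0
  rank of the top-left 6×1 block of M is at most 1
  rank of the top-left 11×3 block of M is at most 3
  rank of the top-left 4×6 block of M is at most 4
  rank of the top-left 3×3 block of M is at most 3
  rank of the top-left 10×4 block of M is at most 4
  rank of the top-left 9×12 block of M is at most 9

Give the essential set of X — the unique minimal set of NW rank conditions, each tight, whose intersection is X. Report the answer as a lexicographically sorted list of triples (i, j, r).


Reconstructing r_w from the 33 given conditions:

  R[1]: 0 0 0 0 0 0 1 1 1 1 1 1
  R[2]: 0 0 0 0 0 1 2 2 2 2 2 2
  R[3]: 0 0 0 0 0 1 2 2 2 2 3 3
  R[4]: 0 0 0 0 0 1 2 3 3 3 4 4
  R[5]: 0 0 0 0 0 1 2 3 3 4 5 5
  R[6]: 0 0 1 1 1 2 3 4 4 5 6 6
  R[7]: 0 0 1 1 2 3 4 5 5 6 7 7
  R[8]: 0 1 2 2 3 4 5 6 6 7 8 8
  R[9]: 1 2 3 3 4 5 6 7 7 8 9 9
  R[10]: 1 2 3 3 4 5 6 7 7 8 9 10
  R[11]: 1 2 3 4 5 6 7 8 8 9 10 11
  R[12]: 1 2 3 4 5 6 7 8 9 10 11 12

reading off 1-entries of Δ²R: w = (7, 6, 11, 8, 10, 3, 5, 2, 1, 12, 4, 9).

Fulton essential set (9 of the 38 Rothe cells):

[(1, 6, 0), (3, 10, 2), (5, 5, 0), (5, 9, 3), (7, 2, 0), (7, 4, 1), (8, 1, 0), (10, 4, 3), (10, 9, 7)]


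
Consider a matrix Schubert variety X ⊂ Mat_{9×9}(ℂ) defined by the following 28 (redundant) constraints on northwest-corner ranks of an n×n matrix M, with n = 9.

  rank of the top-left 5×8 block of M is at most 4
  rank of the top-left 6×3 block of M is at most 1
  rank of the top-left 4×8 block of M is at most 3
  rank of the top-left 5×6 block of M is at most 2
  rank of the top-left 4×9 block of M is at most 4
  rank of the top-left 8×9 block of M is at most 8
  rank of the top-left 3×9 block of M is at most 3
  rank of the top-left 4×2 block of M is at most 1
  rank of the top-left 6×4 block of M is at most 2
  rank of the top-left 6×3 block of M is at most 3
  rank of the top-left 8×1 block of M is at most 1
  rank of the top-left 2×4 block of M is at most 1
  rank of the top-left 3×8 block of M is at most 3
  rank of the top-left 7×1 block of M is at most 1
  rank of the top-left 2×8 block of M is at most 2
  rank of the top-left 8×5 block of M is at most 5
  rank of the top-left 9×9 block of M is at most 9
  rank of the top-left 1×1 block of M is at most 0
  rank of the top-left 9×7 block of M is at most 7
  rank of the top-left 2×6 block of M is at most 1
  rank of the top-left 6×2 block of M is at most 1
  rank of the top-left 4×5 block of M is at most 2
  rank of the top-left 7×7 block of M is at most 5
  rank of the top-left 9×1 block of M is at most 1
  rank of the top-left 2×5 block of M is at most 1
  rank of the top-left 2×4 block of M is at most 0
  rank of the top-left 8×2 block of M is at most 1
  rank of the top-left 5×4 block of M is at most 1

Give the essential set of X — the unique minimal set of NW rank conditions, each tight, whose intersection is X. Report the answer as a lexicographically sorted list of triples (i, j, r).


Computing R[i][j] = min implied NW-rank bound (n=9, 28 conditions):

  i=1: 0 0 0 0 1 1 1 1 1
  i=2: 0 0 0 0 1 1 2 2 2
  i=3: 1 1 1 1 2 2 3 3 3
  i=4: 1 1 1 1 2 2 3 3 4
  i=5: 1 1 1 1 2 2 3 4 5
  i=6: 1 1 1 2 3 3 4 5 6
  i=7: 1 1 2 3 4 4 5 6 7
  i=8: 1 1 2 3 4 5 6 7 8
  i=9: 1 2 3 4 5 6 7 8 9

reading off 1-entries of Δ²R: w = (5, 7, 1, 9, 8, 4, 3, 6, 2).

7 SE-corners of the 22-cell Rothe diagram give Ess(w):

[(2, 4, 0), (2, 6, 1), (4, 8, 3), (5, 4, 1), (5, 6, 2), (6, 3, 1), (8, 2, 1)]


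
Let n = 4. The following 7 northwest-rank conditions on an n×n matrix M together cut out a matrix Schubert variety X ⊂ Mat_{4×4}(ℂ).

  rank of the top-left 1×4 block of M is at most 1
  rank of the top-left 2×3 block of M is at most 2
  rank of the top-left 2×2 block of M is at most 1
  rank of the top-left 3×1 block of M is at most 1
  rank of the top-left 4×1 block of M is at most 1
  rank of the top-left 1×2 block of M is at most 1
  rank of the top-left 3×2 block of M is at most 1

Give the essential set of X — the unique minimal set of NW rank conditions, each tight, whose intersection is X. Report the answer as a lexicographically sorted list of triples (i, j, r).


Propagating the 7 rank bounds to every northwest block:

  i=1: 1 1 1 1
  i=2: 1 1 2 2
  i=3: 1 1 2 3
  i=4: 1 2 3 4

giving w = (1, 3, 4, 2) via Δ²R.

|D(w)|=2, |Ess(w)|=1:

[(3, 2, 1)]


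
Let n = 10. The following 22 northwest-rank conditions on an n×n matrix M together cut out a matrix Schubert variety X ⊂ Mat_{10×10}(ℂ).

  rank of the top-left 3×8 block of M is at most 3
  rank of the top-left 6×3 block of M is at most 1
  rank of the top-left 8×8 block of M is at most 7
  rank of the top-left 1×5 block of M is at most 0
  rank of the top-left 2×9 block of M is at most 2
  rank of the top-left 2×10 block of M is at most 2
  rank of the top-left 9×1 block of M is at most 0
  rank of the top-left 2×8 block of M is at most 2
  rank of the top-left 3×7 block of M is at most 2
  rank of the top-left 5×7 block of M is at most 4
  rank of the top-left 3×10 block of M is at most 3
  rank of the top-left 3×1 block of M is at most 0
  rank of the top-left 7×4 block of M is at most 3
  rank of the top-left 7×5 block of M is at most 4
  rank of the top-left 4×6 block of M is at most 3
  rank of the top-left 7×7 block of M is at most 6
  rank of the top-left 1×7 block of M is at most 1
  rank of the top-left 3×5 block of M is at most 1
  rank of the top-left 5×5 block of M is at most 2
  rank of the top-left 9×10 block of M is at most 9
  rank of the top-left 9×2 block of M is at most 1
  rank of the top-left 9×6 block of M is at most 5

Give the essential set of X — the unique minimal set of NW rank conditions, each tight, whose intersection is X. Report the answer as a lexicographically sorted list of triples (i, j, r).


The tightest implied rank at each (i,j), from the 22 conditions:

  R[1]: 0 | 0 | 0 | 0 | 0 | 1 | 1 | 1 | 1 | 1
  R[2]: 0 | 1 | 1 | 1 | 1 | 2 | 2 | 2 | 2 | 2
  R[3]: 0 | 1 | 1 | 1 | 1 | 2 | 2 | 3 | 3 | 3
  R[4]: 0 | 1 | 1 | 2 | 2 | 3 | 3 | 4 | 4 | 4
  R[5]: 0 | 1 | 1 | 2 | 2 | 3 | 4 | 5 | 5 | 5
  R[6]: 0 | 1 | 1 | 2 | 3 | 4 | 5 | 6 | 6 | 6
  R[7]: 0 | 1 | 2 | 3 | 4 | 5 | 6 | 7 | 7 | 7
  R[8]: 0 | 1 | 2 | 3 | 4 | 5 | 6 | 7 | 8 | 8
  R[9]: 0 | 1 | 2 | 3 | 4 | 5 | 6 | 7 | 8 | 9
  R[10]: 1 | 2 | 3 | 4 | 5 | 6 | 7 | 8 | 9 | 10

second differences of R give the permutation w = (6, 2, 8, 4, 7, 5, 3, 9, 10, 1).

Fulton essential set (6 of the 21 Rothe cells):

[(1, 5, 0), (3, 5, 1), (3, 7, 2), (5, 5, 2), (6, 3, 1), (9, 1, 0)]


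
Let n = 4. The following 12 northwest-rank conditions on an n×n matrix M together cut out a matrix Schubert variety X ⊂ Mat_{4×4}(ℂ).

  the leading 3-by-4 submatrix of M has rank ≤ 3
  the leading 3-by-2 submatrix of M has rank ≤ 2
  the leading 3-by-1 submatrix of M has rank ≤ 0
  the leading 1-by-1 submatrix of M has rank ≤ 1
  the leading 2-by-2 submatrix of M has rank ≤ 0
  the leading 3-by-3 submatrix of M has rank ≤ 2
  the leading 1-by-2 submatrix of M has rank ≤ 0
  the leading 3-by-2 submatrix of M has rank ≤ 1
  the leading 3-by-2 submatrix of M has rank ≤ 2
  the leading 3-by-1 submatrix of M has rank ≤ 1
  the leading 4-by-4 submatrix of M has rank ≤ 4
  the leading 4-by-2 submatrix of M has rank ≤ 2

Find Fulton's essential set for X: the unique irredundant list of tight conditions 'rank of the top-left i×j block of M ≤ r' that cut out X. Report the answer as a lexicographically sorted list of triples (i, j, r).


Reconstructing r_w from the 12 given conditions:

  0 | 0 | 1 | 1
  0 | 0 | 1 | 2
  0 | 1 | 2 | 3
  1 | 2 | 3 | 4

second differences of R give the permutation w = (3, 4, 2, 1).

D(w) has 5 cells with 2 SE-corners; essential set:

[(2, 2, 0), (3, 1, 0)]


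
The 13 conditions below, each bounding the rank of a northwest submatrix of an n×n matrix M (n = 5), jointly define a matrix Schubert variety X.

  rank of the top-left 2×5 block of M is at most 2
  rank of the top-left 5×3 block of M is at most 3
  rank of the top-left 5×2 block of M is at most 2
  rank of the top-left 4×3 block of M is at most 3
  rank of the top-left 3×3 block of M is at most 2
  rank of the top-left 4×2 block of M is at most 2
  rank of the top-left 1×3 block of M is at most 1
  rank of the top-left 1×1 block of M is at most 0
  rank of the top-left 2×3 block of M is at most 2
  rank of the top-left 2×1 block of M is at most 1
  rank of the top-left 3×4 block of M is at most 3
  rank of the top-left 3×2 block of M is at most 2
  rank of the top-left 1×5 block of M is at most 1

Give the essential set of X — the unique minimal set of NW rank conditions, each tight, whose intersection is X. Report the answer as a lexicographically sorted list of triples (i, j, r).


The tightest implied rank at each (i,j), from the 13 conditions:

  0 | 1 | 1 | 1 | 1
  1 | 2 | 2 | 2 | 2
  1 | 2 | 2 | 3 | 3
  1 | 2 | 3 | 4 | 4
  1 | 2 | 3 | 4 | 5

giving w = (2, 1, 4, 3, 5) via Δ²R.

|D(w)|=2, |Ess(w)|=2:

[(1, 1, 0), (3, 3, 2)]
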